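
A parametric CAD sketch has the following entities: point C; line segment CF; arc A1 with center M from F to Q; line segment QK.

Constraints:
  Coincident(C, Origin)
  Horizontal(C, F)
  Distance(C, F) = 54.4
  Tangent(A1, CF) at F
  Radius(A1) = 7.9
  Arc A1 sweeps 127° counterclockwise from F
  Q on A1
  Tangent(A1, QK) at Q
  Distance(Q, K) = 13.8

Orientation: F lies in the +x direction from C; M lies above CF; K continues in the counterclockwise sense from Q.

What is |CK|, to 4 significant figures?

57.50

On A1, F sits at bearing -90° from M; a 127° counterclockwise sweep puts Q at bearing 37°, so Q = M + 7.9·(cos 37°, sin 37°) = (60.71, 12.65). The tangent condition forces MQ to be normal to QK, so QK runs along (−sin 37°, cos 37°); with |QK| = 13.8, K = (52.40, 23.68). Then |CK| = |K − C| = 57.50.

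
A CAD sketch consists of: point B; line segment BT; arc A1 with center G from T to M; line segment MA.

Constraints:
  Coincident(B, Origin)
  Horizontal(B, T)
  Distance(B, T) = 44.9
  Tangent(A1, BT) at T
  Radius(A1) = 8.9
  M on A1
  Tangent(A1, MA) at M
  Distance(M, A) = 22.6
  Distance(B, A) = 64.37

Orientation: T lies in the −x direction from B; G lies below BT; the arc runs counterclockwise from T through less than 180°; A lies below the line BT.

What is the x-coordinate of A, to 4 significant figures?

-56.96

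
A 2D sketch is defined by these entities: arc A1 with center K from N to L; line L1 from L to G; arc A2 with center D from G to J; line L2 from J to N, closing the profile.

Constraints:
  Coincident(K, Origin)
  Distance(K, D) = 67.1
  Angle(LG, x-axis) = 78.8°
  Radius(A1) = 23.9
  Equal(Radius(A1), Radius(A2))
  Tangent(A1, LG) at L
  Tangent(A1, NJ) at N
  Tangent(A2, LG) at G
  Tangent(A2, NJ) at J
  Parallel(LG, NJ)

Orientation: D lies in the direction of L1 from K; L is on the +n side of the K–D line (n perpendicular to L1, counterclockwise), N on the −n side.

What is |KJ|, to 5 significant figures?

71.229

The slot axis is L1's direction at 78.8°, so u = (cos 78.8°, sin 78.8°) = (0.19423, 0.98096) and n = (−sin 78.8°, cos 78.8°) = (-0.98096, 0.19423). K is at the origin and D lies 67.1 along u from K, so D = 67.1·u = (13.033, 65.822). Tangency of A1 to both parallel lines with radius 23.9 puts L and N at K ± 23.9·n: L = (-23.445, 4.6422), N = (23.445, -4.6422). Equal radii place G and J the same way about D: G = D + 23.9·n = (-10.412, 70.464), J = D − 23.9·n = (36.478, 61.180). Then |KJ| = |J − K| = 71.229.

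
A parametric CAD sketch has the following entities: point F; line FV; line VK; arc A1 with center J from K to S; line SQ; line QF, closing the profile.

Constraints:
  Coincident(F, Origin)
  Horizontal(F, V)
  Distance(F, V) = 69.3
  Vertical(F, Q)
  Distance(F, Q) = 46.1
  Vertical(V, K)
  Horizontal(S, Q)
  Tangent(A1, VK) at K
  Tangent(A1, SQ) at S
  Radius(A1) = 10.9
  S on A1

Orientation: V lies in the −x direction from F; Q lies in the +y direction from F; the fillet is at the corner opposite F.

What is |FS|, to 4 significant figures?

74.40

The virtual corner opposite F is at (-69.30, 46.10). The tangent condition forces JK to be normal to VK and the tangent condition forces JS to be normal to SQ, with radius 10.9, so the center J sits 10.9 in from both sides at J = (-58.40, 35.20). That places the tangent points at K = (-69.30, 35.20) on VK and S = (-58.40, 46.10) on SQ. Then |FS| = |S − F| = 74.40.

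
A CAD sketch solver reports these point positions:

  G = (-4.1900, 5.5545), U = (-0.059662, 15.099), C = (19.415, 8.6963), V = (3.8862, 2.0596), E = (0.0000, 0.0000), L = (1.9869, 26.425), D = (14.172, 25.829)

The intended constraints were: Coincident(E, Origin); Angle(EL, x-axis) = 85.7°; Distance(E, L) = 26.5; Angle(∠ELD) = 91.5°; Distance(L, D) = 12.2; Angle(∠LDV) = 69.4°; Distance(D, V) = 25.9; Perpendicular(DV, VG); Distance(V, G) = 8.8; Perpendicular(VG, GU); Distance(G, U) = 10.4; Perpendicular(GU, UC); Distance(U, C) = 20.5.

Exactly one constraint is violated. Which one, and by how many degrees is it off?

Perpendicular(GU, UC) — off by 5.20°.

E = (0.00, 0.00) ✓; EL at 85.70° ✓; |EL| = 26.50 ✓; ∠ELD = 91.50° ✓; |LD| = 12.20 ✓; ∠LDV = 69.40° ✓; |DV| = 25.90 ✓; ∠(DV, VG) = 90.00° ✓; |VG| = 8.800 ✓; ∠(VG, GU) = 90.00° ✓; |GU| = 10.40 ✓; ∠(GU, UC) = 84.80° ✗; |UC| = 20.50 ✓.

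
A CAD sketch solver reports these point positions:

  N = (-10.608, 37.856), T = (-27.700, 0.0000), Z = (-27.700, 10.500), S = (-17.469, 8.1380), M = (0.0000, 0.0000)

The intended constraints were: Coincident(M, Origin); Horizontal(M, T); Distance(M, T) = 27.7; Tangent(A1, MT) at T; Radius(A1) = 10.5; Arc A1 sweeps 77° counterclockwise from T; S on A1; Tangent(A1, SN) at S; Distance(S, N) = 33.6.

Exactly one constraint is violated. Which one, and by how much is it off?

Distance(S, N) = 33.6 — off by 3.10.

M = (0.00, 0.00) ✓; M.y = 0.00, T.y = 0.00 ✓; |MT| = 27.70 ✓; ∠(ZT, TM) = 90.00° ✓; |ZT| = 10.50 ✓; bearing(Z→S) − bearing(Z→T) = 77.00° ✓; |ZS| = 10.50 ✓; ∠(ZS, SN) = 90.00° ✓; |SN| = 30.50 ✗.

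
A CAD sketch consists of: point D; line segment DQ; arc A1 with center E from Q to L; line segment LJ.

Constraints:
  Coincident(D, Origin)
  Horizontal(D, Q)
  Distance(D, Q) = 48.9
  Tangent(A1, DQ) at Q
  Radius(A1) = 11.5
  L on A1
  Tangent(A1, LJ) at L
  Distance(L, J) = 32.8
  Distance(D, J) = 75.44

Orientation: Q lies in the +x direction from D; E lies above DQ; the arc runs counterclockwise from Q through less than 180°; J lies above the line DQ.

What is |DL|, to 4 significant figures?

61.42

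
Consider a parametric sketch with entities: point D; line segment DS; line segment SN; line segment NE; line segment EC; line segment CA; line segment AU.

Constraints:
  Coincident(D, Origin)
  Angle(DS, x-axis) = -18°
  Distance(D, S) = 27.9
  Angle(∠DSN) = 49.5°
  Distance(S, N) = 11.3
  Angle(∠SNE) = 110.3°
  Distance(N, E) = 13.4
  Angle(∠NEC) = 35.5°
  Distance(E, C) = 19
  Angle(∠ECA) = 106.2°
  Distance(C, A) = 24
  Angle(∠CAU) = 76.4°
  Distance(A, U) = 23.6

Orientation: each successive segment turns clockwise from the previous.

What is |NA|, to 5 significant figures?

21.253

∠NEC = 35.5° gives EC at -2.7000° from the x-axis; with |EC| = 19.0, C = (25.348, -7.1342). ∠ECA = 106.2° gives CA at -76.500° from the x-axis; with |CA| = 24.0, A = (30.951, -30.471). Then |NA| = |A − N| = 21.253.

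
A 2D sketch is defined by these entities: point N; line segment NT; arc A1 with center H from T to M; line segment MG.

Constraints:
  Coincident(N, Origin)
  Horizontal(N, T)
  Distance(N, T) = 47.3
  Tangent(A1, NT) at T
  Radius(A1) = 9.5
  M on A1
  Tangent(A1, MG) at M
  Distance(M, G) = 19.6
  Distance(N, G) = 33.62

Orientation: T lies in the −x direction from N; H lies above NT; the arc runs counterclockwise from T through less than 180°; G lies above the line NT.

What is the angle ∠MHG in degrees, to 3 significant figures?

64.1°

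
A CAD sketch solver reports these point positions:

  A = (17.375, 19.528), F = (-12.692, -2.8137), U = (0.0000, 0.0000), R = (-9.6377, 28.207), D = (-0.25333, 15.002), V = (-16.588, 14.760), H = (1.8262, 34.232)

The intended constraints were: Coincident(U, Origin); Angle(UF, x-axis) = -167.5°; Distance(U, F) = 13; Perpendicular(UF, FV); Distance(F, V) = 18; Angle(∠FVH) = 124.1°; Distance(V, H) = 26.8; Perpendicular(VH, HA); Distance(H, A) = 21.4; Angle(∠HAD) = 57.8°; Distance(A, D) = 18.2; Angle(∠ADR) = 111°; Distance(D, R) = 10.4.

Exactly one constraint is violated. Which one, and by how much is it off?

Distance(D, R) = 10.4 — off by 5.80.

U = (0.00, 0.00) ✓; UF at -167.5° ✓; |UF| = 13.00 ✓; ∠(UF, FV) = 90.00° ✓; |FV| = 18.00 ✓; ∠FVH = 124.1° ✓; |VH| = 26.80 ✓; ∠(VH, HA) = 90.00° ✓; |HA| = 21.40 ✓; ∠HAD = 57.80° ✓; |AD| = 18.20 ✓; ∠ADR = 111.0° ✓; |DR| = 16.20 ✗.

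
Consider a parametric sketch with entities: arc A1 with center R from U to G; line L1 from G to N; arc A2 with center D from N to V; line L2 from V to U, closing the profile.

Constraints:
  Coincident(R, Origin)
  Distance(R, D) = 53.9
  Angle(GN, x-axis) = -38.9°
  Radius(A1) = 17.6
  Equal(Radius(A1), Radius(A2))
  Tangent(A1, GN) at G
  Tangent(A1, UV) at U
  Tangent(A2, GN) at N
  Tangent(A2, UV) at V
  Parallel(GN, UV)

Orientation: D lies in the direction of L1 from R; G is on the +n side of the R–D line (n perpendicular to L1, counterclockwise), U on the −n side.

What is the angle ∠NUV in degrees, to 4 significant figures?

33.15°

The slot axis is L1's direction at -38.9°, so u = (cos -38.9°, sin -38.9°) = (0.7782, -0.6280) and n = (−sin -38.9°, cos -38.9°) = (0.6280, 0.7782). R is at the origin and D lies 53.9 along u from R, so D = 53.9·u = (41.95, -33.85). Tangency of A1 to both parallel lines with radius 17.6 puts G and U at R ± 17.6·n: G = (11.05, 13.70), U = (-11.05, -13.70). Equal radii place N and V the same way about D: N = D + 17.6·n = (53.00, -20.15), V = D − 17.6·n = (30.90, -47.54). Then cos ∠NUV = UN·UV / (|UN||UV|), giving 33.15°.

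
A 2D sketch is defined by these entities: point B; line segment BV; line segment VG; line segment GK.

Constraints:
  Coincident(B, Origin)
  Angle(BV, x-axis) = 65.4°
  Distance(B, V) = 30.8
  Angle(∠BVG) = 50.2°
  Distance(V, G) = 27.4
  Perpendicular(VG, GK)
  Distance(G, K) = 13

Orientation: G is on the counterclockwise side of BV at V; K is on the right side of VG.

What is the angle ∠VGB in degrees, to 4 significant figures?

72.01°

B is at the origin; BV runs at 65.4° with length 30.8, so V = 30.8·(cos 65.4°, sin 65.4°) = (12.82, 28.00). ∠BVG = 50.2°, so VG runs at 65.4° + (180° − 50.2°) = 195.2° from the x-axis; with |VG| = 27.4, G = V + 27.4·(cos 195.2°, sin 195.2°) = (-13.62, 20.82). Then cos ∠VGB = GV·GB / (|GV||GB|), giving 72.01°.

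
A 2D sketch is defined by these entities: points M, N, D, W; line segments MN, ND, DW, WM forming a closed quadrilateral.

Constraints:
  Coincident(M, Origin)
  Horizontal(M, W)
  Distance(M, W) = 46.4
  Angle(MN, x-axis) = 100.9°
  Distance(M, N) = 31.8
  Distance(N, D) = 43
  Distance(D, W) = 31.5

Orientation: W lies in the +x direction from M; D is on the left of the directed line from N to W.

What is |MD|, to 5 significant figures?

47.646

Checks: |MW| = 46.40 ✓; |MN| = 31.80 ✓; |ND| = 43.00 ✓; |DW| = 31.50 ✓.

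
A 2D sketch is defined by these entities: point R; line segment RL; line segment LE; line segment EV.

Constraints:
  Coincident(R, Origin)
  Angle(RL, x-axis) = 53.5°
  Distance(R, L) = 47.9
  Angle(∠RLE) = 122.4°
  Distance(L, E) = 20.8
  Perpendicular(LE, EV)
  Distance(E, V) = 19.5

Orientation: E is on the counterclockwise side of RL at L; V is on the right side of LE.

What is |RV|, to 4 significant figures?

75.84

R is at the origin; RL runs at 53.5° with length 47.9, so L = 47.9·(cos 53.5°, sin 53.5°) = (28.49, 38.50). ∠RLE = 122.4°, so LE runs at 53.5° + (180° − 122.4°) = 111.1° from the x-axis; with |LE| = 20.8, E = L + 20.8·(cos 111.1°, sin 111.1°) = (21.00, 57.91). The perpendicularity gives EV at right angles to LE; with |EV| = 19.5 on the right of LE, V = E + 19.5·(0.9330, 0.3600) = (39.20, 64.93). Then |RV| = |V − R| = 75.84.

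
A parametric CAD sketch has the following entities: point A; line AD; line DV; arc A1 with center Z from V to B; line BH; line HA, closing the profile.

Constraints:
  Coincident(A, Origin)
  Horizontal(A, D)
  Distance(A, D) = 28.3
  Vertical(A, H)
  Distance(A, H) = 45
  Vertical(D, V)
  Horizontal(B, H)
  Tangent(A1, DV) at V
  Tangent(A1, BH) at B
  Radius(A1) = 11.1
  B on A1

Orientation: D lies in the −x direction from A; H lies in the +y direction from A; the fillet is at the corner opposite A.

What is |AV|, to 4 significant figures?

44.16

A is at the origin; A and D share the same y with |AD| = 28.3 and D on the −x side, so D = (-28.30, 0.000). A and H share the same x with |AH| = 45.0 and H on the +y side, so H = (0.000, 45.00). The virtual corner opposite A is at (-28.30, 45.00). A1 meets DV tangentially, so ZV is at right angles to DV and A1 meets BH tangentially, so ZB is at right angles to BH, with radius 11.1, so the center Z sits 11.1 in from both sides at Z = (-17.20, 33.90). That places the tangent points at V = (-28.30, 33.90) on DV and B = (-17.20, 45.00) on BH. Then |AV| = |V − A| = 44.16.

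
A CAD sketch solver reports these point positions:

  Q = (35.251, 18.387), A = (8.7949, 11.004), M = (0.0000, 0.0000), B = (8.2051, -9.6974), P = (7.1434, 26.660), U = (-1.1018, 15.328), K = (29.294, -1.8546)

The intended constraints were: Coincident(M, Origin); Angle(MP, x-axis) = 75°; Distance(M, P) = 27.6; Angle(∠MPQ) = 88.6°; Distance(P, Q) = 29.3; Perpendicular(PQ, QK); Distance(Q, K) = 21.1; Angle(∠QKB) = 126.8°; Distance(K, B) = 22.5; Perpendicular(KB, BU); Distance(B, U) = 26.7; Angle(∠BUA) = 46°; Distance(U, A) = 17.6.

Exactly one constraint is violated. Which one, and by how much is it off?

Distance(U, A) = 17.6 — off by 6.80.

M = (0.00, 0.00) ✓; MP at 75.00° ✓; |MP| = 27.60 ✓; ∠MPQ = 88.60° ✓; |PQ| = 29.30 ✓; ∠(PQ, QK) = 90.00° ✓; |QK| = 21.10 ✓; ∠QKB = 126.8° ✓; |KB| = 22.50 ✓; ∠(KB, BU) = 90.00° ✓; |BU| = 26.70 ✓; ∠BUA = 46.00° ✓; |UA| = 10.80 ✗.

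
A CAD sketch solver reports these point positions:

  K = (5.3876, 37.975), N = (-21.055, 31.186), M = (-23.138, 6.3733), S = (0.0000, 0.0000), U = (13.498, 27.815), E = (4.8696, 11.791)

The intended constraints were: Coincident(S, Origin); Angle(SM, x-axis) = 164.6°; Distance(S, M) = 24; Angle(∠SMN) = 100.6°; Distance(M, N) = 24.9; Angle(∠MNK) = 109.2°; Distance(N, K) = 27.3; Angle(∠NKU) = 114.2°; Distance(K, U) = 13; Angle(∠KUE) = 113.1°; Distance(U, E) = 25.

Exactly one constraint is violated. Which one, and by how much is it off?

Distance(U, E) = 25 — off by 6.80.

S = (0.00, 0.00) ✓; SM at 164.6° ✓; |SM| = 24.00 ✓; ∠SMN = 100.6° ✓; |MN| = 24.90 ✓; ∠MNK = 109.2° ✓; |NK| = 27.30 ✓; ∠NKU = 114.2° ✓; |KU| = 13.00 ✓; ∠KUE = 113.1° ✓; |UE| = 18.20 ✗.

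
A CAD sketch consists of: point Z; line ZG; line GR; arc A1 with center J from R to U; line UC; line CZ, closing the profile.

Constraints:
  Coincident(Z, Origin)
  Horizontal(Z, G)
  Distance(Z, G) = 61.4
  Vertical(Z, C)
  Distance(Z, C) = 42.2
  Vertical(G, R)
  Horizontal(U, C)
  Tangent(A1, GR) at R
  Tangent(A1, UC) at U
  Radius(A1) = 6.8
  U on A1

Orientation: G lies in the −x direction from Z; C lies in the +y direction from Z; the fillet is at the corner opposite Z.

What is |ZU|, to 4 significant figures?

69.01

Z is at the origin; ZG is horizontal with |ZG| = 61.4 and G on the −x side, so G = (-61.40, 0.000). Z and C share the same x with |ZC| = 42.2 and C on the +y side, so C = (0.000, 42.20). The virtual corner opposite Z is at (-61.40, 42.20). Tangency of A1 to GR means the radius JR is perpendicular to GR and tangency of A1 to UC means the radius JU is perpendicular to UC, with radius 6.8, so the center J sits 6.8 in from both sides at J = (-54.60, 35.40). That places the tangent points at R = (-61.40, 35.40) on GR and U = (-54.60, 42.20) on UC. Then |ZU| = |U − Z| = 69.01.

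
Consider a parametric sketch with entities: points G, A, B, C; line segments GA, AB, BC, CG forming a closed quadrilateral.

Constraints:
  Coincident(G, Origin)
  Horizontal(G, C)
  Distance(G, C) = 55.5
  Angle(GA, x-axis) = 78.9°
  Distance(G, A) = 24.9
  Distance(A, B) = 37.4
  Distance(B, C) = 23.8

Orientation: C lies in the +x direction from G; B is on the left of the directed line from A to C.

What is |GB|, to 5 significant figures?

46.190

G is at the origin; GC is horizontal with |GC| = 55.5 and C in +x, so C = (55.5, 0). GA runs at 78.9° with |GA| = 24.9, so A = (4.7938, 24.434). B is determined by |AB| = 37.4 and |BC| = 23.8 together: it lies at the intersection of circle(A, 37.4) and circle(C, 23.8). With |AC| = 56.286, the foot of the radical line on AC is 35.537 from A and the perpendicular offset is √(37.4² − 35.537²) = 11.657. Taking the left-of-AC solution: B = (41.868, 19.509).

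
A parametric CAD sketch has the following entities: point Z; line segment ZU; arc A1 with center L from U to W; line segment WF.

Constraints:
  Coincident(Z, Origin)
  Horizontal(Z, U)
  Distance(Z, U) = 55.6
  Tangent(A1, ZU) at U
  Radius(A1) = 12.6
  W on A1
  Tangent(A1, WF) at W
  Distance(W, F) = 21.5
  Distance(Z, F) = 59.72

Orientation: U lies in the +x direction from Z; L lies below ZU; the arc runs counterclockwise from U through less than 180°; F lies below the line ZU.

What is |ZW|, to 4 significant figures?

45.81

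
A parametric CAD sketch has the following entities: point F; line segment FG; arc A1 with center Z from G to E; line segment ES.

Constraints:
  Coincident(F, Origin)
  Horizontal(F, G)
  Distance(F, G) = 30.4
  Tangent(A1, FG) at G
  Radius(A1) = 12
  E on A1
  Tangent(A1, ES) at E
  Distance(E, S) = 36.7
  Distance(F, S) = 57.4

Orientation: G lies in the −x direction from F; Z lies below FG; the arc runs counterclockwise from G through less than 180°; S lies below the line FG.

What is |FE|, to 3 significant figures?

44.7

Checks: |ZE| = 12.00 ✓; ∠(ZE, ES) = 90.00° ✓; |ES| = 36.70 ✓; |FS| = 57.40 ✓.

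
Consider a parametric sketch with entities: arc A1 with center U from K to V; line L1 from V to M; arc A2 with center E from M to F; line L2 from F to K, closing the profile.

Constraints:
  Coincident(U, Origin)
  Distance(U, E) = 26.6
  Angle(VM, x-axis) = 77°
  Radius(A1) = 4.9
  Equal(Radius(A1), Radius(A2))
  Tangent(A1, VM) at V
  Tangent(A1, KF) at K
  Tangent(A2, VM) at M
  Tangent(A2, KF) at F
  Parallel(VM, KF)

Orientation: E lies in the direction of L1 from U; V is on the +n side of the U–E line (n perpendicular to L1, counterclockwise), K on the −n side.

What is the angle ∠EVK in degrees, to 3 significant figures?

79.6°

The slot axis is L1's direction at 77.0°, so u = (cos 77.0°, sin 77.0°) = (0.225, 0.974) and n = (−sin 77.0°, cos 77.0°) = (-0.974, 0.225). U is at the origin and E lies 26.6 along u from U, so E = 26.6·u = (5.98, 25.9). Tangency of A1 to both parallel lines with radius 4.9 puts V and K at U ± 4.9·n: V = (-4.77, 1.10), K = (4.77, -1.10). Then cos ∠EVK = VE·VK / (|VE||VK|), giving 79.6°.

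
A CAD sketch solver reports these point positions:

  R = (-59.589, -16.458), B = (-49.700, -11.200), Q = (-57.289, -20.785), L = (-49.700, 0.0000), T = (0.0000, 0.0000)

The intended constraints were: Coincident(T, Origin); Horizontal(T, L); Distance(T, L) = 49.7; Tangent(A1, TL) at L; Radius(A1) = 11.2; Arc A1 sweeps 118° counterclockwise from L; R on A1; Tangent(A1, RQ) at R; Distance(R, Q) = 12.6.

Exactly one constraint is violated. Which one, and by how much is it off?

Distance(R, Q) = 12.6 — off by 7.70.

T = (0.00, 0.00) ✓; T.y = 0.00, L.y = 0.00 ✓; |TL| = 49.70 ✓; ∠(BL, LT) = 90.00° ✓; |BL| = 11.20 ✓; bearing(B→R) − bearing(B→L) = 118.0° ✓; |BR| = 11.20 ✓; ∠(BR, RQ) = 90.01° ✓; |RQ| = 4.900 ✗.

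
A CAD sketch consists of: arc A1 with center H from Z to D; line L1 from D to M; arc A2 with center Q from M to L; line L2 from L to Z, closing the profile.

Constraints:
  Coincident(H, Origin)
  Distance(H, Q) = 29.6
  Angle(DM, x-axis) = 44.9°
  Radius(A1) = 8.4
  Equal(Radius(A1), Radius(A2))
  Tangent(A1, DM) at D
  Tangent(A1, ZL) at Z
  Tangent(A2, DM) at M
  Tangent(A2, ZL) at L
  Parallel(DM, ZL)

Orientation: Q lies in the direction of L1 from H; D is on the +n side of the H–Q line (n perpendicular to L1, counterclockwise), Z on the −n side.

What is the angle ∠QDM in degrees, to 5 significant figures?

15.843°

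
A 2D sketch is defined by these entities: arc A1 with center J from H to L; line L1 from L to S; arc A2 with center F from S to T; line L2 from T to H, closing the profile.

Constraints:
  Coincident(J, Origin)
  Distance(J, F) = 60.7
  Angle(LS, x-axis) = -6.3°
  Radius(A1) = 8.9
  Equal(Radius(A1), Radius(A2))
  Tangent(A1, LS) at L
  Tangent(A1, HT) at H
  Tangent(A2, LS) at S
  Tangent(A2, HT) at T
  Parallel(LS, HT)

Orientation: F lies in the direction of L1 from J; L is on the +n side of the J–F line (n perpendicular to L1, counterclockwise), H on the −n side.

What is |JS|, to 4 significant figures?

61.35

Tangency of A1 to both parallel lines with radius 8.9 puts L and H at J ± 8.9·n: L = (0.9766, 8.846), H = (-0.9766, -8.846). Equal radii place S and T the same way about F: S = F + 8.9·n = (61.31, 2.185), T = F − 8.9·n = (59.36, -15.51). Then |JS| = |S − J| = 61.35.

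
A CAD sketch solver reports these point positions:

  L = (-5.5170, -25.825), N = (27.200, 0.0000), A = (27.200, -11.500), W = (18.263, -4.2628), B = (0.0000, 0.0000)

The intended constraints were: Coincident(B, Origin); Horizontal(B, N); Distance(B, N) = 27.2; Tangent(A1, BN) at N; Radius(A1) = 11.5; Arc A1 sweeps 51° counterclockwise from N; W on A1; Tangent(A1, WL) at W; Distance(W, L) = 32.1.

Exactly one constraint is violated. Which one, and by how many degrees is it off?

Tangent(A1, WL) at W — off by 8.80°.

B = (0.00, 0.00) ✓; B.y = 0.00, N.y = 0.00 ✓; |BN| = 27.20 ✓; ∠(AN, NB) = 90.00° ✓; |AN| = 11.50 ✓; bearing(A→W) − bearing(A→N) = 51.00° ✓; |AW| = 11.50 ✓; ∠(AW, WL) = 98.80° ✗; |WL| = 32.10 ✓.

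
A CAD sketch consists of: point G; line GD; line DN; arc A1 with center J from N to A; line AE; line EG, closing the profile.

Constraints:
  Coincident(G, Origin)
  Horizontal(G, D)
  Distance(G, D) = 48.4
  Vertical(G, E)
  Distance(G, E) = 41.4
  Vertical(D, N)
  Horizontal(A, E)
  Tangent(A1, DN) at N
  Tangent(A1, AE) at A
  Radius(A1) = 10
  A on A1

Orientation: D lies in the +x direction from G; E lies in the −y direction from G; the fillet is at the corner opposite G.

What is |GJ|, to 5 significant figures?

49.604

G is at the origin; G and D share the same y with |GD| = 48.4 and D on the +x side, so D = (48.400, 0.0000). GE is vertical with |GE| = 41.4 and E on the −y side, so E = (0.0000, -41.400). The virtual corner opposite G is at (48.400, -41.400). Since A1 is tangent to DN there, JN ⟂ DN and A1 meets AE tangentially, so JA is at right angles to AE, with radius 10.0, so the center J sits 10.0 in from both sides at J = (38.400, -31.400). Then |GJ| = |J − G| = 49.604.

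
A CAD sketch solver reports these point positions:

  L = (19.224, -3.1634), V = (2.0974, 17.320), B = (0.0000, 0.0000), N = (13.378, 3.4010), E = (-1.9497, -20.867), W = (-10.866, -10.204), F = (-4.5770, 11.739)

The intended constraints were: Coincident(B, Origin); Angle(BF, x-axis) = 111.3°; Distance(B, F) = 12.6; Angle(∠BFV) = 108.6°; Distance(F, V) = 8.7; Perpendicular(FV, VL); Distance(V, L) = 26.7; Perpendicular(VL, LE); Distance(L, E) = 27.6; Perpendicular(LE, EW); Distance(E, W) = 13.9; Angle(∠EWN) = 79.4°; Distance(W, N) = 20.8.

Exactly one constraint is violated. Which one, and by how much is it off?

Distance(W, N) = 20.8 — off by 7.00.

B = (0.00, 0.00) ✓; BF at 111.3° ✓; |BF| = 12.60 ✓; ∠BFV = 108.6° ✓; |FV| = 8.700 ✓; ∠(FV, VL) = 90.00° ✓; |VL| = 26.70 ✓; ∠(VL, LE) = 90.00° ✓; |LE| = 27.60 ✓; ∠(LE, EW) = 90.00° ✓; |EW| = 13.90 ✓; ∠EWN = 79.40° ✓; |WN| = 27.80 ✗.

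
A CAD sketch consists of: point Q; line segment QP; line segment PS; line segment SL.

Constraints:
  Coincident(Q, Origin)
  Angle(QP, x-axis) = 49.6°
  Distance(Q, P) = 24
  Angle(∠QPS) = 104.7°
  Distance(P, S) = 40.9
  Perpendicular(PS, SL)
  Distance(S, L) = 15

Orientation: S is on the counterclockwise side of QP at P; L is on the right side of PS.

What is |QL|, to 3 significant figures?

60.6

∠QPS = 104.7°, so PS runs at 49.6° + (180° − 104.7°) = 125° from the x-axis; with |PS| = 40.9, S = P + 40.9·(cos 125°, sin 125°) = (-7.85, 51.8). PS is perpendicular to SL; with |SL| = 15.0 on the right of PS, L = S + 15.0·(0.820, 0.572) = (4.46, 60.4). Then |QL| = |L − Q| = 60.6.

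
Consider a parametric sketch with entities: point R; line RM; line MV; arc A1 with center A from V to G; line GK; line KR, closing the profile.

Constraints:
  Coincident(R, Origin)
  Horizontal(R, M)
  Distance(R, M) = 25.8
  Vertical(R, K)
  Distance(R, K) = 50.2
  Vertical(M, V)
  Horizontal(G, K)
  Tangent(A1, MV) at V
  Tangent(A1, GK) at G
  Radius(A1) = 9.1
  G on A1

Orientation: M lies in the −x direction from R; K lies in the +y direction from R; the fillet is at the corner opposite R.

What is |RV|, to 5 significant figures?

48.527

R is at the origin; R and M share the same y with |RM| = 25.8 and M on the −x side, so M = (-25.800, 0.0000). RK is vertical with |RK| = 50.2 and K on the +y side, so K = (0.0000, 50.200). The virtual corner opposite R is at (-25.800, 50.200). A1 meets MV tangentially, so AV is at right angles to MV and tangency of A1 to GK means the radius AG is perpendicular to GK, with radius 9.1, so the center A sits 9.1 in from both sides at A = (-16.700, 41.100). That places the tangent points at V = (-25.800, 41.100) on MV and G = (-16.700, 50.200) on GK. Then |RV| = |V − R| = 48.527.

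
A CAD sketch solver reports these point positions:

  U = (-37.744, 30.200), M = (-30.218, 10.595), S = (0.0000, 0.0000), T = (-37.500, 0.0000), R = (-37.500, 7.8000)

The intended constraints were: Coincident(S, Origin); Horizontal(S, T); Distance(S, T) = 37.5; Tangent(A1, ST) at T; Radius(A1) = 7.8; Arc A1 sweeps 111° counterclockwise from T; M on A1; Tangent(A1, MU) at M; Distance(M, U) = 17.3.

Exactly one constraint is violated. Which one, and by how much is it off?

Distance(M, U) = 17.3 — off by 3.70.

S = (0.00, 0.00) ✓; S.y = 0.00, T.y = 0.00 ✓; |ST| = 37.50 ✓; ∠(RT, TS) = 90.00° ✓; |RT| = 7.800 ✓; bearing(R→M) − bearing(R→T) = 111.0° ✓; |RM| = 7.800 ✓; ∠(RM, MU) = 90.00° ✓; |MU| = 21.00 ✗.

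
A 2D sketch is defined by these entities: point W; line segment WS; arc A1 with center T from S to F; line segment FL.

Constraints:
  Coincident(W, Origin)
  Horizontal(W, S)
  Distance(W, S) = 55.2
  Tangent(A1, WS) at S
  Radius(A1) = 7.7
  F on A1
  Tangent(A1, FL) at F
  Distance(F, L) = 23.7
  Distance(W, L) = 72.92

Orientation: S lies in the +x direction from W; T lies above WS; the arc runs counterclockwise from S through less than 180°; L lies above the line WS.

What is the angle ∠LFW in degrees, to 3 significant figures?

105°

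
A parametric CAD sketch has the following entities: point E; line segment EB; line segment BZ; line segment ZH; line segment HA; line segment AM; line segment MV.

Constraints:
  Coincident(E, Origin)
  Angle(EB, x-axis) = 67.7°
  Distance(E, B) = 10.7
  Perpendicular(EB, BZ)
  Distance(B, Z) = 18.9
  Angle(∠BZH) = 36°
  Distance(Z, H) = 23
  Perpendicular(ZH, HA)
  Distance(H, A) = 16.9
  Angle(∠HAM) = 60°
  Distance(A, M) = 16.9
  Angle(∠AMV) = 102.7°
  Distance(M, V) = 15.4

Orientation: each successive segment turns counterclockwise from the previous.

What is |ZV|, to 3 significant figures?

14.4

∠HAM = 60.0° gives AM at 152° from the x-axis; with |AM| = 16.9, M = (-1.84, 14.4). ∠AMV = 102.7° gives MV at -131° from the x-axis; with |MV| = 15.4, V = (-11.9, 2.77). Then |ZV| = |V − Z| = 14.4.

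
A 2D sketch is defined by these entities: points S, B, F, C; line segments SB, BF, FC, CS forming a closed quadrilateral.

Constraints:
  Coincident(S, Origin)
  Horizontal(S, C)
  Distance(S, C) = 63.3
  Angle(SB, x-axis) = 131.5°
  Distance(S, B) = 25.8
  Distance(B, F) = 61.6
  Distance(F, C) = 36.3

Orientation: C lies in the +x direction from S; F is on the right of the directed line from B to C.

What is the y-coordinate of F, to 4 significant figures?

-18.10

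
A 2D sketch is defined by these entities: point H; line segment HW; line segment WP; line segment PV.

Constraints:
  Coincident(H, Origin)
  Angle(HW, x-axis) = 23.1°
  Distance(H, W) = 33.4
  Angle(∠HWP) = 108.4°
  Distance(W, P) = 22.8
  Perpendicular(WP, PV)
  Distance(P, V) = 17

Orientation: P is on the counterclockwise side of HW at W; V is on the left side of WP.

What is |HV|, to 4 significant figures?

36.44

H is at the origin; HW runs at 23.1° with length 33.4, so W = 33.4·(cos 23.1°, sin 23.1°) = (30.72, 13.10). ∠HWP = 108.4°, so WP runs at 23.1° + (180° − 108.4°) = 94.70° from the x-axis; with |WP| = 22.8, P = W + 22.8·(cos 94.70°, sin 94.70°) = (28.85, 35.83). The perpendicularity gives PV at right angles to WP; with |PV| = 17.0 on the left of WP, V = P + 17.0·(-0.9966, -0.08194) = (11.91, 34.43). Then |HV| = |V − H| = 36.44.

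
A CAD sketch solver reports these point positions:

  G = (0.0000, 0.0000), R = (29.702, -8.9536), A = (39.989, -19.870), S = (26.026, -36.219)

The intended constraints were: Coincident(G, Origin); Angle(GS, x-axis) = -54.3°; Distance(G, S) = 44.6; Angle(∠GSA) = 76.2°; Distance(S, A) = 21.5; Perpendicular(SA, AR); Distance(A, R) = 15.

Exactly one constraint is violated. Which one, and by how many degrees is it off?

Perpendicular(SA, AR) — off by 6.20°.

G = (0.00, 0.00) ✓; GS at -54.30° ✓; |GS| = 44.60 ✓; ∠GSA = 76.20° ✓; |SA| = 21.50 ✓; ∠(SA, AR) = 83.80° ✗; |AR| = 15.00 ✓.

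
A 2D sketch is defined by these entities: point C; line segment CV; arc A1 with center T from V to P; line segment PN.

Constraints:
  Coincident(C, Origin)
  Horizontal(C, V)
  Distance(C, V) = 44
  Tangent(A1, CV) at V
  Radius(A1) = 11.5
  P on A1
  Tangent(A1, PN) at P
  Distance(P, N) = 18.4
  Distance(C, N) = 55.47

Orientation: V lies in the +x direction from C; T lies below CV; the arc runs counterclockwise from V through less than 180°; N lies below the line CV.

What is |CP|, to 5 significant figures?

38.706

Checks: |TP| = 11.50 ✓; ∠(TP, PN) = 90.00° ✓; |PN| = 18.40 ✓; |CN| = 55.47 ✓.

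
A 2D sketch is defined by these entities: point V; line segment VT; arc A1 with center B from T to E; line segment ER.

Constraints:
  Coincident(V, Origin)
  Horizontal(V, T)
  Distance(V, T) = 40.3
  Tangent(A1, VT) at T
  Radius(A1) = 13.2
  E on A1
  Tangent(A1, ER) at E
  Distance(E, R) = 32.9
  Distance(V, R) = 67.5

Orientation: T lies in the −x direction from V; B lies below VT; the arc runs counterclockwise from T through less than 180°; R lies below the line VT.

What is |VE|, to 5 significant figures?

55.506

V is at the origin; VT is horizontal with |VT| = 40.3 and T on the −x side, so T = (-40.300, 0.0000). A1 meets VT tangentially, so BT is at right angles to VT, so B = T + (0, -13.2) = (-40.300, -13.200). Since BE ⟂ ER (tangency), |BR| = √(13.2² + 32.9²) = 35.449 regardless of where E sits on A1. So R lies on both circle(V, 67.5) and circle(B, 35.449); the below-VT intersection is R = (-47.561, -47.898). E is the foot of the tangent from R: E = (-53.298, -15.502).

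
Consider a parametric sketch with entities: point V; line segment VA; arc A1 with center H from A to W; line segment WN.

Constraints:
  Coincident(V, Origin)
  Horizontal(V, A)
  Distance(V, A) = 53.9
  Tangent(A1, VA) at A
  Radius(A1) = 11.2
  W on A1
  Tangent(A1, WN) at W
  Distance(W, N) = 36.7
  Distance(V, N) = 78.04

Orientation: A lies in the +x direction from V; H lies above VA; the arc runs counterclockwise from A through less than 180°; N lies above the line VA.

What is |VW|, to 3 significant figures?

66.2

V is at the origin; VA is horizontal with |VA| = 53.9 and A on the +x side, so A = (53.9, 0.00). Tangency of A1 to VA means the radius HA is perpendicular to VA, so H = A + (0, 11.2) = (53.9, 11.2). Since HW ⟂ WN (tangency), |HN| = √(11.2² + 36.7²) = 38.4 regardless of where W sits on A1. So N lies on both circle(V, 78.04) and circle(H, 38.4); the above-VA intersection is N = (60.8, 48.9). W is the foot of the tangent from N: W = (65.0, 12.5).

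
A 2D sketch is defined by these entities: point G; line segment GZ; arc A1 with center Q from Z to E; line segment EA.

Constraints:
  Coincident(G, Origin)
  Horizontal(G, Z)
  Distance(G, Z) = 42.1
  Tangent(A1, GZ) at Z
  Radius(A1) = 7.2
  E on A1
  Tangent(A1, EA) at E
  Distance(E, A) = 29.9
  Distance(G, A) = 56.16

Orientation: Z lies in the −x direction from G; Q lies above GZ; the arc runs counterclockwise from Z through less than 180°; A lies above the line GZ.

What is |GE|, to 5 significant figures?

36.133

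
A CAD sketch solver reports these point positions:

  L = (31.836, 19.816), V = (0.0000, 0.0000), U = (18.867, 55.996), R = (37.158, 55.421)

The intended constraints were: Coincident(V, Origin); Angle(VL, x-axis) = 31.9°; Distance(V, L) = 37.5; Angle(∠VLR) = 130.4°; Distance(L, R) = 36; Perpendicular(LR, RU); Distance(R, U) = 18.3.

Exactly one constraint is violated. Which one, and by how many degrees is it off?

Perpendicular(LR, RU) — off by 6.70°.

V = (0.00, 0.00) ✓; VL at 31.90° ✓; |VL| = 37.50 ✓; ∠VLR = 130.4° ✓; |LR| = 36.00 ✓; ∠(LR, RU) = 96.70° ✗; |RU| = 18.30 ✓.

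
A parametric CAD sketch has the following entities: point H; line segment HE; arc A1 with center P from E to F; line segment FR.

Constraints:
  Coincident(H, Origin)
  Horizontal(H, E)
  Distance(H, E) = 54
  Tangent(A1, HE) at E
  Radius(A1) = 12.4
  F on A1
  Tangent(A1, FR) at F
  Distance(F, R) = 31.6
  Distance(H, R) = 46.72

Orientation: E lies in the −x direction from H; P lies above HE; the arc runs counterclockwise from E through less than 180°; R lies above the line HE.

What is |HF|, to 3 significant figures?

43.3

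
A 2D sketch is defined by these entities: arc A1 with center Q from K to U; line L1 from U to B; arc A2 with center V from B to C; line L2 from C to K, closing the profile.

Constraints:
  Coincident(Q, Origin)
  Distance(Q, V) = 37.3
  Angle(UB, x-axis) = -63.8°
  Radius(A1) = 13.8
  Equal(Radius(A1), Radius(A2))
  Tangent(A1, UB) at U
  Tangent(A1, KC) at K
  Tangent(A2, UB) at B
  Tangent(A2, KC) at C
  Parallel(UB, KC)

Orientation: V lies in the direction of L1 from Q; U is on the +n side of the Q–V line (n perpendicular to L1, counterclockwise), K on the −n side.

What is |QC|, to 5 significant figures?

39.771

The slot axis is L1's direction at -63.8°, so u = (cos -63.8°, sin -63.8°) = (0.44151, -0.89726) and n = (−sin -63.8°, cos -63.8°) = (0.89726, 0.44151). Q is at the origin and V lies 37.3 along u from Q, so V = 37.3·u = (16.468, -33.468). Tangency of A1 to both parallel lines with radius 13.8 puts U and K at Q ± 13.8·n: U = (12.382, 6.0928), K = (-12.382, -6.0928). Equal radii place B and C the same way about V: B = V + 13.8·n = (28.850, -27.375), C = V − 13.8·n = (4.0860, -39.561). Then |QC| = |C − Q| = 39.771.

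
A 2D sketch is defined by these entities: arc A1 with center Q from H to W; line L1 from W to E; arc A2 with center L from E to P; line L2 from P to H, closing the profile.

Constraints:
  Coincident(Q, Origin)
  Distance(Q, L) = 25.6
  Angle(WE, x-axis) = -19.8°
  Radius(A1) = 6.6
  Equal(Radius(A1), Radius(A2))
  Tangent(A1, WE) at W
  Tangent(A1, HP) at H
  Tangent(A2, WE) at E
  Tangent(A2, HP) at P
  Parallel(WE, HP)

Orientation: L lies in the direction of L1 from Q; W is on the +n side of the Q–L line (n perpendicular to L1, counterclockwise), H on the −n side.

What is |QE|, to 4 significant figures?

26.44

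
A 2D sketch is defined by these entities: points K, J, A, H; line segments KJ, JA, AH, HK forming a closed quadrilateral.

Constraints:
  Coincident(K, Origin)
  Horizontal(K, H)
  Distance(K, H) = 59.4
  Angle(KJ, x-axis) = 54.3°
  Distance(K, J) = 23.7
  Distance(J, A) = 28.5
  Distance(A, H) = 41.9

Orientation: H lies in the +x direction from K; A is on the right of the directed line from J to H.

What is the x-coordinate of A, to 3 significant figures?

18.5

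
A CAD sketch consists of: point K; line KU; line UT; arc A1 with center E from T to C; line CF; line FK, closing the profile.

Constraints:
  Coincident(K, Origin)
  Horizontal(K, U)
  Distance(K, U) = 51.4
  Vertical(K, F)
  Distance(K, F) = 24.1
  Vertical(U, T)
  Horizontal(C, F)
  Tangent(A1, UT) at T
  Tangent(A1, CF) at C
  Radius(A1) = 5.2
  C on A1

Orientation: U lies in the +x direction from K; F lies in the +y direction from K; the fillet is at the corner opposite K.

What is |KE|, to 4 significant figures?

49.92

K is at the origin; KU is horizontal with |KU| = 51.4 and U on the +x side, so U = (51.40, 0.000). K and F share the same x with |KF| = 24.1 and F on the +y side, so F = (0.000, 24.10). The virtual corner opposite K is at (51.40, 24.10). A1 meets UT tangentially, so ET is at right angles to UT and tangency of A1 to CF means the radius EC is perpendicular to CF, with radius 5.2, so the center E sits 5.2 in from both sides at E = (46.20, 18.90). Then |KE| = |E − K| = 49.92.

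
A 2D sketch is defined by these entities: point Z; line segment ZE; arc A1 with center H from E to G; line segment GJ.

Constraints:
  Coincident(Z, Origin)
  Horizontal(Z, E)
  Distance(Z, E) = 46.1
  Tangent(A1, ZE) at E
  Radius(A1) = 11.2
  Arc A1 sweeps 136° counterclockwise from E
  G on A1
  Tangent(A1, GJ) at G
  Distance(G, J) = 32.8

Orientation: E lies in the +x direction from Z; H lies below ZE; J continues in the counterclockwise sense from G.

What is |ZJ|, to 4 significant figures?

74.84

Z is at the origin; ZE is horizontal with |ZE| = 46.1 and E on the +x side, so E = (46.10, 0.000). Since A1 is tangent to ZE there, HE ⟂ ZE, so H = E + (0, -11.2) = (46.10, -11.20). On A1, E sits at bearing 90° from H; a 136° counterclockwise sweep puts G at bearing 226°, so G = H + 11.2·(cos 226°, sin 226°) = (38.32, -19.26). The tangent condition forces HG to be normal to GJ, so GJ runs along (−sin 226°, cos 226°); with |GJ| = 32.8, J = (61.91, -42.04). Then |ZJ| = |J − Z| = 74.84.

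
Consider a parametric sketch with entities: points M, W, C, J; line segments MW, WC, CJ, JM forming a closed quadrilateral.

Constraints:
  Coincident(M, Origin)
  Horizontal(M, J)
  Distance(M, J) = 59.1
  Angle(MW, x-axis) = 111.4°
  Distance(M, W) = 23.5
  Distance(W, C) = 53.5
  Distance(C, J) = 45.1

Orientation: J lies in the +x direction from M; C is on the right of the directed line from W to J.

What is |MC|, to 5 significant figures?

30.810

M is at the origin; MJ is horizontal with |MJ| = 59.1 and J in +x, so J = (59.1, 0). MW runs at 111.4° with |MW| = 23.5, so W = (-8.5746, 21.880). C is determined by |WC| = 53.5 and |CJ| = 45.1 together: it lies at the intersection of circle(W, 53.5) and circle(J, 45.1). With |WJ| = 71.124, the foot of the radical line on WJ is 41.384 from W and the perpendicular offset is √(53.5² − 41.384²) = 33.906. Taking the right-of-WJ solution: C = (20.373, -23.113).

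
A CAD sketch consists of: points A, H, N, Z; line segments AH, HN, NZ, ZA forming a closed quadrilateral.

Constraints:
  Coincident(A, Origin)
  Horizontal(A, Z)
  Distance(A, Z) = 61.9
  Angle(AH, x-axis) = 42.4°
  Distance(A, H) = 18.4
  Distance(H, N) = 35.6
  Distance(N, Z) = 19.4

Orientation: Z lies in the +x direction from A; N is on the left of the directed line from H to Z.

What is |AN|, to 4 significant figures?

51.24

Checks: |HN| = 35.60 ✓; |NZ| = 19.40 ✓.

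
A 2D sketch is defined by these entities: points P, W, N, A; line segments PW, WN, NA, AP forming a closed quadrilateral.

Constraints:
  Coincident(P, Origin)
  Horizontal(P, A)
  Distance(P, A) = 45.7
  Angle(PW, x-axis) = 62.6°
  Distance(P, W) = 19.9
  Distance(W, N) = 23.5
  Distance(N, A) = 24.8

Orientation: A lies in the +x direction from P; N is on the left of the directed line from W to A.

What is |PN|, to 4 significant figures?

38.61

P is at the origin; PA is horizontal with |PA| = 45.7 and A in +x, so A = (45.7, 0). PW runs at 62.6° with |PW| = 19.9, so W = (9.158, 17.67). N is determined by |WN| = 23.5 and |NA| = 24.8 together: it lies at the intersection of circle(W, 23.5) and circle(A, 24.8). With |WA| = 40.59, the foot of the radical line on WA is 19.52 from W and the perpendicular offset is √(23.5² − 19.52²) = 13.08. Taking the left-of-WA solution: N = (32.43, 20.95).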